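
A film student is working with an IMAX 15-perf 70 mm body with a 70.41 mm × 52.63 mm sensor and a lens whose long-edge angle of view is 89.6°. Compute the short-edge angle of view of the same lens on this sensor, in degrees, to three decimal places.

73.171°

From the long-edge AOV: f = 70.41 / (2·tan(44.8°)) = 70.41 / 1.98609 ≈ 35.4516 mm.
Short-edge AOV = 2·arctan(52.63 / (2 × 35.4516)) = 2·arctan(0.74228) ≈ 73.1714°.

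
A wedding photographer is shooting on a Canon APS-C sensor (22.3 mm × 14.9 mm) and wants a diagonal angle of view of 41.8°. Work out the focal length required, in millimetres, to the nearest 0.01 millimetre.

35.12 mm

Sensor diagonal = √(22.3² + 14.9²) = √719.3000 ≈ 26.8198 mm.
From α = 2·arctan(d/2f) we get f = d / (2·tan(α/2)).
With d = 26.8198 mm and α/2 = 20.9°, tan(α/2) ≈ 0.38186, so f ≈ 26.8198 / 0.76373 ≈ 35.1170 mm.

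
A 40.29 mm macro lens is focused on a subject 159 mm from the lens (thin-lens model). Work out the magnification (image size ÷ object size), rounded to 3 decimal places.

0.339×

Thin lens: 1/f = 1/dₒ + 1/dᵢ → 1/dᵢ = 1/40.29 − 1/159 = 0.0185307 mm⁻¹, so dᵢ ≈ 53.9644 mm.
Magnification m = dᵢ/dₒ = 53.9644/159 ≈ 0.33940.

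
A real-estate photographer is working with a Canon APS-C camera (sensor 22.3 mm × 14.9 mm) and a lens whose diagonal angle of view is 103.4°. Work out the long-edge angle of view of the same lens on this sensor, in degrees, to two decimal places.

Sensor diagonal = √(22.3² + 14.9²) = √719.3000 ≈ 26.8198 mm.
From the diagonal AOV: f = 26.8198 / (2·tan(51.7°)) = 26.8198 / 2.53244 ≈ 10.5905 mm.
Long-edge AOV = 2·arctan(22.3 / (2 × 10.5905)) = 2·arctan(1.05283) ≈ 92.9485°.

92.95°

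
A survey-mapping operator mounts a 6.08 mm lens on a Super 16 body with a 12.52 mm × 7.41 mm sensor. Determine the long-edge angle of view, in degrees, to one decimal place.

91.7°

Angle of view α = 2·arctan(w/2f) with w = 12.52 mm and f = 6.08 mm.
w/2f = 1.02961; arctan(1.02961) ≈ 45.8357°, so α ≈ 91.6714°.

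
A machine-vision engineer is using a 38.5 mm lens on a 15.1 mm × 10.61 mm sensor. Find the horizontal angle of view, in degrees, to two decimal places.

22.19°

Angle of view α = 2·arctan(w/2f) with w = 15.1 mm and f = 38.5 mm.
w/2f = 0.19610; arctan(0.19610) ≈ 11.0951°, so α ≈ 22.1903°.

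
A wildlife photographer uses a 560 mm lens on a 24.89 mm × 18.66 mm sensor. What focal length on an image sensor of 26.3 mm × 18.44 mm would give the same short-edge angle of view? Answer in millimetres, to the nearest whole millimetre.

553 mm

Equal angle of view means equal height/f ratio, so f₂ = f₁ · (height₂/height₁) = 560 × 18.44/18.66.
f₂ = 560 × 0.98821 ≈ 553.398 mm.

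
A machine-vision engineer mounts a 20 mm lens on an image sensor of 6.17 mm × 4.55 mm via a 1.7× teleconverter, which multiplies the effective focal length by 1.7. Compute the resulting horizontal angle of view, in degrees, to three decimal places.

10.369°

Effective focal length f = 20 × 1.7 = 34 mm.
α = 2·arctan(6.17 / (2 × 34)) = 2·arctan(0.09074) ≈ 10.3691°.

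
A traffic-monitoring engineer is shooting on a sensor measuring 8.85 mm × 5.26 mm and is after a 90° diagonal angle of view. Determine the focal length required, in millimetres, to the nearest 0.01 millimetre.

Sensor diagonal = √(8.85² + 5.26²) = √105.9901 ≈ 10.2951 mm.
From α = 2·arctan(d/2f) we get f = d / (2·tan(α/2)).
With d = 10.2951 mm and α/2 = 45°, tan(α/2) ≈ 1.00000, so f ≈ 10.2951 / 2.00000 ≈ 5.1476 mm.

5.15 mm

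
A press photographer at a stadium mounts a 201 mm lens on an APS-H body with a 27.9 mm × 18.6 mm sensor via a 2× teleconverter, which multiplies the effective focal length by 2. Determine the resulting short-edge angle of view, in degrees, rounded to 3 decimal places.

Effective focal length f = 201 × 2 = 402 mm.
α = 2·arctan(18.6 / (2 × 402)) = 2·arctan(0.02313) ≈ 2.6505°.

2.651°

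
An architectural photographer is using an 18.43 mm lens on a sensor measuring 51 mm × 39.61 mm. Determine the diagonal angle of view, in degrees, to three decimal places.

Sensor diagonal = √(51² + 39.61²) = √4169.9521 ≈ 64.5752 mm.
Angle of view α = 2·arctan(d/2f) with d = 64.5752 mm and f = 18.43 mm.
d/2f = 1.75190; arctan(1.75190) ≈ 60.2819°, so α ≈ 120.5639°.

120.564°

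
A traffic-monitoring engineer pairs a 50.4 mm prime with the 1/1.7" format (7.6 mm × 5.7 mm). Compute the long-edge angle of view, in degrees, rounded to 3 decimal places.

8.624°

Angle of view α = 2·arctan(w/2f) with w = 7.6 mm and f = 50.4 mm.
w/2f = 0.07540; arctan(0.07540) ≈ 4.3118°, so α ≈ 8.6235°.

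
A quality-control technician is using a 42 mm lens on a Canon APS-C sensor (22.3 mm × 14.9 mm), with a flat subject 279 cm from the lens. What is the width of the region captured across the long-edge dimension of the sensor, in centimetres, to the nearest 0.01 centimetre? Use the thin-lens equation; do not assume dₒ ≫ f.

dₒ: 279 cm = 2790 mm.
Similar triangles through the lens centre give W/dₒ = w/dᵢ; with 1/f = 1/dₒ + 1/dᵢ this gives W = w·(dₒ − f)/f.
W = 22.3 mm × (2790 − 42) / 42 = 22.3 × 65.4286 ≈ 1459.057 mm = 145.906 cm.

145.91 cm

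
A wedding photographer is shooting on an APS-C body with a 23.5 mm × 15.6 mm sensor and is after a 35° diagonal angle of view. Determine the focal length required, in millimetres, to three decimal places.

44.730 mm

Sensor diagonal = √(23.5² + 15.6²) = √795.6100 ≈ 28.2066 mm.
From α = 2·arctan(d/2f) we get f = d / (2·tan(α/2)).
With d = 28.2066 mm and α/2 = 17.5°, tan(α/2) ≈ 0.31530, so f ≈ 28.2066 / 0.63060 ≈ 44.7299 mm.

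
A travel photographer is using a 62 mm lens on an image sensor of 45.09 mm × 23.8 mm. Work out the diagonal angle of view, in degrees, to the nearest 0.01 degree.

Sensor diagonal = √(45.09² + 23.8²) = √2599.5481 ≈ 50.9858 mm.
Angle of view α = 2·arctan(d/2f) with d = 50.9858 mm and f = 62 mm.
d/2f = 0.41118; arctan(0.41118) ≈ 22.3513°, so α ≈ 44.7025°.

44.70°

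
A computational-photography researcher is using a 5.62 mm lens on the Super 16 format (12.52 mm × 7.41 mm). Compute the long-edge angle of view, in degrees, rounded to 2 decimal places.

Angle of view α = 2·arctan(w/2f) with w = 12.52 mm and f = 5.62 mm.
w/2f = 1.11388; arctan(1.11388) ≈ 48.0837°, so α ≈ 96.1673°.

96.17°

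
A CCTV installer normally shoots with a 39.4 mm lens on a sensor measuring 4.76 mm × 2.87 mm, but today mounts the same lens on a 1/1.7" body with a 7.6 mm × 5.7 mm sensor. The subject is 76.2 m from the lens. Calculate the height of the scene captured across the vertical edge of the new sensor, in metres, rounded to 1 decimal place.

11.0 m

The focal length stays 39.4 mm; the relevant sensor dimension is now h = 5.7 mm. Object distance dₒ = 76.2 m = 76200 mm.
Thin-lens field height W = h·(dₒ − f)/f = 5.7 × (76200 − 39.4)/39.4 ≈ 11018.158 mm = 11.0182 m.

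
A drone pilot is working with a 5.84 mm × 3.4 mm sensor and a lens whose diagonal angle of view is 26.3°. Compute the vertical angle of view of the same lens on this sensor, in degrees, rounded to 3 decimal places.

13.408°

Sensor diagonal = √(5.84² + 3.4²) = √45.6656 ≈ 6.7576 mm.
From the diagonal AOV: f = 6.7576 / (2·tan(13.15°)) = 6.7576 / 0.46725 ≈ 14.4624 mm.
Vertical AOV = 2·arctan(3.4 / (2 × 14.4624)) = 2·arctan(0.11755) ≈ 13.4083°.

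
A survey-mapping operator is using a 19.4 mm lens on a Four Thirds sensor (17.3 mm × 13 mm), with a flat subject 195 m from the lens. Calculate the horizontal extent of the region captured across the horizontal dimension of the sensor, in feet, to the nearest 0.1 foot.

570.5 ft

dₒ: 195 m = 195000 mm.
Similar triangles through the lens centre give W/dₒ = w/dᵢ; with 1/f = 1/dₒ + 1/dᵢ this gives W = w·(dₒ − f)/f.
W = 17.3 mm × (195000 − 19.4) / 19.4 = 17.3 × 10050.5464 ≈ 173874.453 mm = 173874.453/304.8 ft = 570.454 ft.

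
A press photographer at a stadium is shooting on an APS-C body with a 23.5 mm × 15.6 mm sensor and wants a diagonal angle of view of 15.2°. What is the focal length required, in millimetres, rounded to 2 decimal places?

105.70 mm

Sensor diagonal = √(23.5² + 15.6²) = √795.6100 ≈ 28.2066 mm.
From α = 2·arctan(d/2f) we get f = d / (2·tan(α/2)).
With d = 28.2066 mm and α/2 = 7.6°, tan(α/2) ≈ 0.13343, so f ≈ 28.2066 / 0.26686 ≈ 105.6992 mm.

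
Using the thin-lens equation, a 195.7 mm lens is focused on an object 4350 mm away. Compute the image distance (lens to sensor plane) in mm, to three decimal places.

204.919 mm

1/dᵢ = 1/f − 1/dₒ = 1/195.7 − 1/4350 = 0.0048800 mm⁻¹.
dᵢ = 1/0.0048800 ≈ 204.9190 mm.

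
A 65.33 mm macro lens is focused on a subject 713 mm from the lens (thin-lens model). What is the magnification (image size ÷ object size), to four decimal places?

0.1009×

Thin lens: 1/f = 1/dₒ + 1/dᵢ → 1/dᵢ = 1/65.33 − 1/713 = 0.0139044 mm⁻¹, so dᵢ ≈ 71.9198 mm.
Magnification m = dᵢ/dₒ = 71.9198/713 ≈ 0.10087.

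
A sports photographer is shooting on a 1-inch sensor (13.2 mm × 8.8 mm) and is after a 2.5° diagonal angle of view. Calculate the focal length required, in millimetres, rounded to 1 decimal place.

Sensor diagonal = √(13.2² + 8.8²) = √251.6800 ≈ 15.8644 mm.
From α = 2·arctan(d/2f) we get f = d / (2·tan(α/2)).
With d = 15.8644 mm and α/2 = 1.25°, tan(α/2) ≈ 0.02182, so f ≈ 15.8644 / 0.04364 ≈ 363.5282 mm.

363.5 mm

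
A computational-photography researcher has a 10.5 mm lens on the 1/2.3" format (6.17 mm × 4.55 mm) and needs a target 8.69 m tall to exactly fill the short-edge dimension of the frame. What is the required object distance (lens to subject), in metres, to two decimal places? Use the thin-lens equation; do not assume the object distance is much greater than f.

20.06 m

W: 8.69 m = 8690 mm.
Magnification m = h/W = dᵢ/dₒ; combined with 1/f = 1/dₒ + 1/dᵢ this gives dₒ = f·(1 + W/h).
dₒ = 10.5 mm × (1 + 8690/4.55) = 10.5 × 1910.8901 ≈ 20064.346 mm = 20.0643 m.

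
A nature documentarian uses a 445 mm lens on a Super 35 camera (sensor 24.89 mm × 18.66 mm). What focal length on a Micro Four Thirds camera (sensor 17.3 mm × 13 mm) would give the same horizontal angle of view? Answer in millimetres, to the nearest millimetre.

Equal angle of view means equal width/f ratio, so f₂ = f₁ · (width₂/width₁) = 445 × 17.3/24.89.
f₂ = 445 × 0.69506 ≈ 309.301 mm.

309 mm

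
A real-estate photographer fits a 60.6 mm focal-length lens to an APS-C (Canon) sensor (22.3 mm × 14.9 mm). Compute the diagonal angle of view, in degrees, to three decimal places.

Sensor diagonal = √(22.3² + 14.9²) = √719.3000 ≈ 26.8198 mm.
Angle of view α = 2·arctan(d/2f) with d = 26.8198 mm and f = 60.6 mm.
d/2f = 0.22129; arctan(0.22129) ≈ 12.4776°, so α ≈ 24.9553°.

24.955°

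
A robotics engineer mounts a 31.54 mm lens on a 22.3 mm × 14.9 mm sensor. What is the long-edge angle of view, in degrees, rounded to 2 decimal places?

38.94°

Angle of view α = 2·arctan(w/2f) with w = 22.3 mm and f = 31.54 mm.
w/2f = 0.35352; arctan(0.35352) ≈ 19.4695°, so α ≈ 38.9390°.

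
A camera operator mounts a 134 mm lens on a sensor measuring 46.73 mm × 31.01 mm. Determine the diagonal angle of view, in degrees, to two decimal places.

23.64°

Sensor diagonal = √(46.73² + 31.01²) = √3145.3130 ≈ 56.0831 mm.
Angle of view α = 2·arctan(d/2f) with d = 56.0831 mm and f = 134 mm.
d/2f = 0.20927; arctan(0.20927) ≈ 11.8195°, so α ≈ 23.6389°.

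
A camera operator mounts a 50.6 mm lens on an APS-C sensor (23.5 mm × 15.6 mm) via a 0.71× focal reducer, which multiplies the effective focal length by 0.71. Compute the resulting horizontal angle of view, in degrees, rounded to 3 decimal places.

36.222°

Effective focal length f = 50.6 × 0.71 = 35.926 mm.
α = 2·arctan(23.5 / (2 × 35.926)) = 2·arctan(0.32706) ≈ 36.2218°.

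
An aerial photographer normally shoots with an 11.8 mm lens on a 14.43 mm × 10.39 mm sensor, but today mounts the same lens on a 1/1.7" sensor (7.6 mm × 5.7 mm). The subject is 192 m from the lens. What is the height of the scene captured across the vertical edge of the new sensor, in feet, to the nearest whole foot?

The focal length stays 11.8 mm; the relevant sensor dimension is now h = 5.7 mm. Object distance dₒ = 192 m = 192000 mm.
Thin-lens field height W = h·(dₒ − f)/f = 5.7 × (192000 − 11.8)/11.8 ≈ 92740.063 mm = 92740.063/304.8 ft = 304.265 ft.

304 ft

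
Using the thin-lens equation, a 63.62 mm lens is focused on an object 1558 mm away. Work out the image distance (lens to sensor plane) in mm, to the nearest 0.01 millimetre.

66.33 mm

1/dᵢ = 1/f − 1/dₒ = 1/63.62 − 1/1558 = 0.0150765 mm⁻¹.
dᵢ = 1/0.0150765 ≈ 66.3285 mm.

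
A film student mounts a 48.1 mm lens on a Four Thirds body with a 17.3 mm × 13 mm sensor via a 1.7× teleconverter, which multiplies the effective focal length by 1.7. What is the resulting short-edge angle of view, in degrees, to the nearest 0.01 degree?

Effective focal length f = 48.1 × 1.7 = 81.77 mm.
α = 2·arctan(13 / (2 × 81.77)) = 2·arctan(0.07949) ≈ 9.0899°.

9.09°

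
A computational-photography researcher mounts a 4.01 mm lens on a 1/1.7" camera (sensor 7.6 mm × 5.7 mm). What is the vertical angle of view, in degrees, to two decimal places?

70.80°

Angle of view α = 2·arctan(h/2f) with h = 5.7 mm and f = 4.01 mm.
h/2f = 0.71072; arctan(0.71072) ≈ 35.4023°, so α ≈ 70.8046°.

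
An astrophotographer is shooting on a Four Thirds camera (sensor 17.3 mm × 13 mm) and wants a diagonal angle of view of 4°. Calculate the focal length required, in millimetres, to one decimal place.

309.8 mm

Sensor diagonal = √(17.3² + 13²) = √468.2900 ≈ 21.6400 mm.
From α = 2·arctan(d/2f) we get f = d / (2·tan(α/2)).
With d = 21.6400 mm and α/2 = 2°, tan(α/2) ≈ 0.03492, so f ≈ 21.6400 / 0.06984 ≈ 309.8444 mm.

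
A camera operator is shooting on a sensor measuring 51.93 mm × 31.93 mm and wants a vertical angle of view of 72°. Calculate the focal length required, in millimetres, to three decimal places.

From α = 2·arctan(h/2f) we get f = h / (2·tan(α/2)).
With h = 31.93 mm and α/2 = 36°, tan(α/2) ≈ 0.72654, so f ≈ 31.93 / 1.45309 ≈ 21.9739 mm.

21.974 mm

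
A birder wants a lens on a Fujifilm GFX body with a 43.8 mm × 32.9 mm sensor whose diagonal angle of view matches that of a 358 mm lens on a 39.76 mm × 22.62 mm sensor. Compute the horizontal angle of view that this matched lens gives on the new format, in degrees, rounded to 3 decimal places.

Sensor diagonal = √(39.76² + 22.62²) = √2092.5220 ≈ 45.7441 mm.
Sensor diagonal = √(43.8² + 32.9²) = √3000.8500 ≈ 54.7800 mm.
Equal diagonal AOV ⇒ f₂ = f₁ · 54.7800/45.7441 = 358 × 1.19753 ≈ 428.7165 mm.
Horizontal AOV on the new format = 2·arctan(43.8 / (2 × 428.7165)) = 2·arctan(0.05108) ≈ 5.8486°.

5.849°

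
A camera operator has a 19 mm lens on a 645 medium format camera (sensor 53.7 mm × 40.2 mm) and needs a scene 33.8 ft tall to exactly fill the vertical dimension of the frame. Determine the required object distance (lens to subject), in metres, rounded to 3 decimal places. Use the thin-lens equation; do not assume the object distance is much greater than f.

W: 33.8 ft × 304.8 mm/ft = 10302.24 mm.
Magnification m = h/W = dᵢ/dₒ; combined with 1/f = 1/dₒ + 1/dᵢ this gives dₒ = f·(1 + W/h).
dₒ = 19 mm × (1 + 10302.2/40.2) = 19 × 257.2746 ≈ 4888.218 mm = 4.88822 m.

4.888 m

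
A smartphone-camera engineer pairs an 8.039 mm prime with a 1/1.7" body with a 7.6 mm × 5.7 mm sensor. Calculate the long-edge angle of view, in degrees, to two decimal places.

50.60°

Angle of view α = 2·arctan(w/2f) with w = 7.6 mm and f = 8.039 mm.
w/2f = 0.47270; arctan(0.47270) ≈ 25.2999°, so α ≈ 50.5998°.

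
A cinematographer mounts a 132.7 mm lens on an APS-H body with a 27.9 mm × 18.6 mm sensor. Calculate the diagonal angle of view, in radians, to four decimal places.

Sensor diagonal = √(27.9² + 18.6²) = √1124.3700 ≈ 33.5316 mm.
Angle of view α = 2·arctan(d/2f) with d = 33.5316 mm and f = 132.7 mm.
d/2f = 0.12634; arctan(0.12634) ≈ 0.1257 rad, so α ≈ 0.2514 rad.

0.2514 rad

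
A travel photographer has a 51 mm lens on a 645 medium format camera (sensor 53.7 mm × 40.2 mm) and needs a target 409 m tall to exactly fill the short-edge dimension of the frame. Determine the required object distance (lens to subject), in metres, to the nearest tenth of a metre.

W: 409 m = 409000 mm.
Magnification m = h/W = dᵢ/dₒ; combined with 1/f = 1/dₒ + 1/dᵢ this gives dₒ = f·(1 + W/h).
dₒ = 51 mm × (1 + 409000/40.2) = 51 × 10175.1294 ≈ 518931.597 mm = 518.932 m.

518.9 m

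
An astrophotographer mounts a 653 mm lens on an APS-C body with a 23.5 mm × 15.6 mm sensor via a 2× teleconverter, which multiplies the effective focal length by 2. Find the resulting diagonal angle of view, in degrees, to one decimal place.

Effective focal length f = 653 × 2 = 1306 mm.
Sensor diagonal = √(23.5² + 15.6²) = √795.6100 ≈ 28.2066 mm.
α = 2·arctan(28.207 / (2 × 1306)) = 2·arctan(0.01080) ≈ 1.2374°.

1.2°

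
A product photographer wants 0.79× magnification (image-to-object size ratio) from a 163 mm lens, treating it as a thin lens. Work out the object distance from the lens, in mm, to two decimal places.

369.33 mm

With m = dᵢ/dₒ and 1/f = 1/dₒ + 1/dᵢ, substituting dᵢ = m·dₒ gives 1/f = (1 + 1/m)/dₒ, hence dₒ = f·(1 + 1/m).
dₒ = 163 × (1 + 1/0.79) = 163 × 2.26582 ≈ 369.329 mm.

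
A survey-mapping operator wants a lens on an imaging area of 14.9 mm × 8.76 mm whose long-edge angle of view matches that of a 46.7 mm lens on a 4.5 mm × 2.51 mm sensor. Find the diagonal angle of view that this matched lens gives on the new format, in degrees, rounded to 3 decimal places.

6.398°

Equal long-edge AOV ⇒ f₂ = f₁ · 14.9/4.5 = 46.7 × 3.31111 ≈ 154.6289 mm.
Sensor diagonal = √(14.9² + 8.76²) = √298.7476 ≈ 17.2843 mm.
Diagonal AOV on the new format = 2·arctan(17.2843 / (2 × 154.6289)) = 2·arctan(0.05589) ≈ 6.3978°.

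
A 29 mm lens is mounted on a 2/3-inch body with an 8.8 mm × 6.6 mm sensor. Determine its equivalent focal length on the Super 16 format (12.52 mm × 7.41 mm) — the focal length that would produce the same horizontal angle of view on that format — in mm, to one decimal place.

Equal angle of view means equal width/f ratio, so f₂ = f₁ · (width₂/width₁) = 29 × 12.52/8.8.
f₂ = 29 × 1.42273 ≈ 41.259 mm.

41.3 mm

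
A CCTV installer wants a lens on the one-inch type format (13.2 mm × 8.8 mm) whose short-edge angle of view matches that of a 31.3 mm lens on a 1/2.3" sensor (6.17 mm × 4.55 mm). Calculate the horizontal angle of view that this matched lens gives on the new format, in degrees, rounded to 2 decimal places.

12.44°

Equal short-edge AOV ⇒ f₂ = f₁ · 8.8/4.55 = 31.3 × 1.93407 ≈ 60.5363 mm.
Horizontal AOV on the new format = 2·arctan(13.2 / (2 × 60.5363)) = 2·arctan(0.10903) ≈ 12.4443°.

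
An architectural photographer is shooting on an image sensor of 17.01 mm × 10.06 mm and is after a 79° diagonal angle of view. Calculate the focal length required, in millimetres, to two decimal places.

Sensor diagonal = √(17.01² + 10.06²) = √390.5437 ≈ 19.7622 mm.
From α = 2·arctan(d/2f) we get f = d / (2·tan(α/2)).
With d = 19.7622 mm and α/2 = 39.5°, tan(α/2) ≈ 0.82434, so f ≈ 19.7622 / 1.64867 ≈ 11.9867 mm.

11.99 mm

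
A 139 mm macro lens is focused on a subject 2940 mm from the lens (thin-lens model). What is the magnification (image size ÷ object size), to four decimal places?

Thin lens: 1/f = 1/dₒ + 1/dᵢ → 1/dᵢ = 1/139 − 1/2940 = 0.0068541 mm⁻¹, so dᵢ ≈ 145.8979 mm.
Magnification m = dᵢ/dₒ = 145.8979/2940 ≈ 0.04963.

0.0496×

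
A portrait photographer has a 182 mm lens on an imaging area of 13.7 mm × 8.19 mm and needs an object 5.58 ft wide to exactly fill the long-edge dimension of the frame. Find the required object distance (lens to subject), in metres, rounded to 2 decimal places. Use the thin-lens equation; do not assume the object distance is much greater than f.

22.78 m

W: 5.58 ft × 304.8 mm/ft = 1700.78 mm.
Magnification m = w/W = dᵢ/dₒ; combined with 1/f = 1/dₒ + 1/dᵢ this gives dₒ = f·(1 + W/w).
dₒ = 182 mm × (1 + 1700.78/13.7) = 182 × 125.1448 ≈ 22776.356 mm = 22.7764 m.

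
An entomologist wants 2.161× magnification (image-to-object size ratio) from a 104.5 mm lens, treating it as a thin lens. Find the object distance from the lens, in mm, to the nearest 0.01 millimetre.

With m = dᵢ/dₒ and 1/f = 1/dₒ + 1/dᵢ, substituting dᵢ = m·dₒ gives 1/f = (1 + 1/m)/dₒ, hence dₒ = f·(1 + 1/m).
dₒ = 104.5 × (1 + 1/2.161) = 104.5 × 1.46275 ≈ 152.857 mm.

152.86 mm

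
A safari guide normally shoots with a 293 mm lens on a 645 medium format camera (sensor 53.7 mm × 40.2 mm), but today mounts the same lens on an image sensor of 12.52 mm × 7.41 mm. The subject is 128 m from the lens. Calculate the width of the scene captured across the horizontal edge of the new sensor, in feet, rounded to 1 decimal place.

17.9 ft

The focal length stays 293 mm; the relevant sensor dimension is now w = 12.52 mm. Object distance dₒ = 128 m = 128000 mm.
Thin-lens field width W = w·(dₒ − f)/f = 12.52 × (128000 − 293)/293 ≈ 5456.968 mm = 5456.968/304.8 ft = 17.9034 ft.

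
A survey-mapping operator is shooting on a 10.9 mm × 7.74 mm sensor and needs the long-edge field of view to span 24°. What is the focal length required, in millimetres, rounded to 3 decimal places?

From α = 2·arctan(w/2f) we get f = w / (2·tan(α/2)).
With w = 10.9 mm and α/2 = 12°, tan(α/2) ≈ 0.21256, so f ≈ 10.9 / 0.42511 ≈ 25.6402 mm.

25.640 mm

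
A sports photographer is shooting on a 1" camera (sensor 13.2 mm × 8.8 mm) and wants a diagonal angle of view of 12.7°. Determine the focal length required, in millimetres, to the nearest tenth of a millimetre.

71.3 mm

Sensor diagonal = √(13.2² + 8.8²) = √251.6800 ≈ 15.8644 mm.
From α = 2·arctan(d/2f) we get f = d / (2·tan(α/2)).
With d = 15.8644 mm and α/2 = 6.35°, tan(α/2) ≈ 0.11128, so f ≈ 15.8644 / 0.22257 ≈ 71.2787 mm.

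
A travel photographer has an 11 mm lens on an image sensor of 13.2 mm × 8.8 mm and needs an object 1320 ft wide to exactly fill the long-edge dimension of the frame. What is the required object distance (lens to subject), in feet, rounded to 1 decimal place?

W: 1320 ft × 304.8 mm/ft = 402335.99 mm.
Magnification m = w/W = dᵢ/dₒ; combined with 1/f = 1/dₒ + 1/dᵢ this gives dₒ = f·(1 + W/w).
dₒ = 11 mm × (1 + 402336/13.2) = 11 × 30480.9990 ≈ 335290.989 mm = 335290.989/304.8 ft = 1100.04 ft.

1100.0 ft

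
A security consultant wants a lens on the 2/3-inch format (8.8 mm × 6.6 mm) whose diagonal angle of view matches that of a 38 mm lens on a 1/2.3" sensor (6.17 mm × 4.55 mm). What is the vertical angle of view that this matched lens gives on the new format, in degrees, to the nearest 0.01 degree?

Sensor diagonal = √(6.17² + 4.55²) = √58.7714 ≈ 7.6663 mm.
Sensor diagonal = √(8.8² + 6.6²) = √121.0000 ≈ 11.0000 mm.
Equal diagonal AOV ⇒ f₂ = f₁ · 11.0000/7.6663 = 38 × 1.43486 ≈ 54.5247 mm.
Vertical AOV on the new format = 2·arctan(6.6 / (2 × 54.5247)) = 2·arctan(0.06052) ≈ 6.9270°.

6.93°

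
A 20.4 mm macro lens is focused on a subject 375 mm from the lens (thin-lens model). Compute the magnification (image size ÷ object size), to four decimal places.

Thin lens: 1/f = 1/dₒ + 1/dᵢ → 1/dᵢ = 1/20.4 − 1/375 = 0.0463529 mm⁻¹, so dᵢ ≈ 21.5736 mm.
Magnification m = dᵢ/dₒ = 21.5736/375 ≈ 0.05753.

0.0575×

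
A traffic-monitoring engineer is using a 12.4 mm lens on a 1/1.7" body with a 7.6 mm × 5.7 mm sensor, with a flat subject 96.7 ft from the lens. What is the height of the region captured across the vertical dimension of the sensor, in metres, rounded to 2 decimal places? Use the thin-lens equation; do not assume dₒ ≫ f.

13.54 m

dₒ: 96.7 ft × 304.8 mm/ft = 29474.16 mm.
Similar triangles through the lens centre give W/dₒ = h/dᵢ; with 1/f = 1/dₒ + 1/dᵢ this gives W = h·(dₒ − f)/f.
W = 5.7 mm × (29474.2 − 12.4) / 12.4 = 5.7 × 2375.9483 ≈ 13542.905 mm = 13.5429 m.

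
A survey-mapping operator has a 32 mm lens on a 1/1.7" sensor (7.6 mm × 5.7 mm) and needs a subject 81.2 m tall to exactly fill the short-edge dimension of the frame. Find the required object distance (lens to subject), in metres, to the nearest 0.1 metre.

W: 81.2 m = 81200 mm.
Magnification m = h/W = dᵢ/dₒ; combined with 1/f = 1/dₒ + 1/dᵢ this gives dₒ = f·(1 + W/h).
dₒ = 32 mm × (1 + 81200/5.7) = 32 × 14246.6140 ≈ 455891.649 mm = 455.892 m.

455.9 m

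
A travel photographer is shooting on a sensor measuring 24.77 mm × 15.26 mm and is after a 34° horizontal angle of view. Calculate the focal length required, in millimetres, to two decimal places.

From α = 2·arctan(w/2f) we get f = w / (2·tan(α/2)).
With w = 24.77 mm and α/2 = 17°, tan(α/2) ≈ 0.30573, so f ≈ 24.77 / 0.61146 ≈ 40.5095 mm.

40.51 mm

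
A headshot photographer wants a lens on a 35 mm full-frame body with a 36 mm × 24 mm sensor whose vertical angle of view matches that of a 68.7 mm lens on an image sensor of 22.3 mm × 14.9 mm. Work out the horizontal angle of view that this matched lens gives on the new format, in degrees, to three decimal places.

18.478°

Equal vertical AOV ⇒ f₂ = f₁ · 24/14.9 = 68.7 × 1.61074 ≈ 110.6577 mm.
Horizontal AOV on the new format = 2·arctan(36 / (2 × 110.6577)) = 2·arctan(0.16266) ≈ 18.4781°.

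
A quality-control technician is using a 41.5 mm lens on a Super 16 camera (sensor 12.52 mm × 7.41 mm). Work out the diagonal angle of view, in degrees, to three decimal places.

19.884°

Sensor diagonal = √(12.52² + 7.41²) = √211.6585 ≈ 14.5485 mm.
Angle of view α = 2·arctan(d/2f) with d = 14.5485 mm and f = 41.5 mm.
d/2f = 0.17528; arctan(0.17528) ≈ 9.9420°, so α ≈ 19.8840°.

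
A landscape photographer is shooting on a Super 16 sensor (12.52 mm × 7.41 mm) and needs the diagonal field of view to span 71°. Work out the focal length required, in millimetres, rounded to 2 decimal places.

Sensor diagonal = √(12.52² + 7.41²) = √211.6585 ≈ 14.5485 mm.
From α = 2·arctan(d/2f) we get f = d / (2·tan(α/2)).
With d = 14.5485 mm and α/2 = 35.5°, tan(α/2) ≈ 0.71329, so f ≈ 14.5485 / 1.42659 ≈ 10.1981 mm.

10.20 mm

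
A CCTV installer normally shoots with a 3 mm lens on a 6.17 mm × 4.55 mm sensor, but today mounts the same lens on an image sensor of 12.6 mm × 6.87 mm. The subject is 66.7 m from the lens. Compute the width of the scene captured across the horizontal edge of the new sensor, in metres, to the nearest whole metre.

280 m

The focal length stays 3 mm; the relevant sensor dimension is now w = 12.6 mm. Object distance dₒ = 66.7 m = 66700 mm.
Thin-lens field width W = w·(dₒ − f)/f = 12.6 × (66700 − 3)/3 ≈ 280127.400 mm = 280.127 m.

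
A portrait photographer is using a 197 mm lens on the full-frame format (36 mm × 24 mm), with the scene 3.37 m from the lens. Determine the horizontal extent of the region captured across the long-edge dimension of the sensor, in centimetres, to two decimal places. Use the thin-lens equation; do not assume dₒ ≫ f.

dₒ: 3.37 m = 3370 mm.
Similar triangles through the lens centre give W/dₒ = w/dᵢ; with 1/f = 1/dₒ + 1/dᵢ this gives W = w·(dₒ − f)/f.
W = 36 mm × (3370 − 197) / 197 = 36 × 16.1066 ≈ 579.838 mm = 57.9838 cm.

57.98 cm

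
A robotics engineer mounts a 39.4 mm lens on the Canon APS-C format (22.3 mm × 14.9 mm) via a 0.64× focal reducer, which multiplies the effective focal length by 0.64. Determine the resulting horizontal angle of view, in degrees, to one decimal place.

Effective focal length f = 39.4 × 0.64 = 25.216 mm.
α = 2·arctan(22.3 / (2 × 25.216)) = 2·arctan(0.44218) ≈ 47.7081°.

47.7°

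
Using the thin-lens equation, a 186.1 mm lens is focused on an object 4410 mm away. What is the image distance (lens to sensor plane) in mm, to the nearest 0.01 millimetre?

1/dᵢ = 1/f − 1/dₒ = 1/186.1 − 1/4410 = 0.0051467 mm⁻¹.
dᵢ = 1/0.0051467 ≈ 194.2993 mm.

194.30 mm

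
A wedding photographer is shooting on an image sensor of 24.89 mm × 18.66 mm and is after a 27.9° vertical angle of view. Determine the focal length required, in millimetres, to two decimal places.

From α = 2·arctan(h/2f) we get f = h / (2·tan(α/2)).
With h = 18.66 mm and α/2 = 13.95°, tan(α/2) ≈ 0.24840, so f ≈ 18.66 / 0.49680 ≈ 37.5602 mm.

37.56 mm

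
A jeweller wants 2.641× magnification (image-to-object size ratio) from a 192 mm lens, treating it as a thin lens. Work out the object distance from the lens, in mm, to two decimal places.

With m = dᵢ/dₒ and 1/f = 1/dₒ + 1/dᵢ, substituting dᵢ = m·dₒ gives 1/f = (1 + 1/m)/dₒ, hence dₒ = f·(1 + 1/m).
dₒ = 192 × (1 + 1/2.641) = 192 × 1.37864 ≈ 264.700 mm.

264.70 mm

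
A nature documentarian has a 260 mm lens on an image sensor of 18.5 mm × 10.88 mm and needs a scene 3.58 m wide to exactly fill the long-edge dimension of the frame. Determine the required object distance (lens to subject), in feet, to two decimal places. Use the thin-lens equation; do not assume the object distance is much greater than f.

W: 3.58 m = 3580 mm.
Magnification m = w/W = dᵢ/dₒ; combined with 1/f = 1/dₒ + 1/dᵢ this gives dₒ = f·(1 + W/w).
dₒ = 260 mm × (1 + 3580/18.5) = 260 × 194.5135 ≈ 50573.514 mm = 50573.514/304.8 ft = 165.924 ft.

165.92 ft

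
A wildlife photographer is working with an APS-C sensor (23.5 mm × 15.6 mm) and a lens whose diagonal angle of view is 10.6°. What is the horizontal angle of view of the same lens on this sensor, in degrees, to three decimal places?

Sensor diagonal = √(23.5² + 15.6²) = √795.6100 ≈ 28.2066 mm.
From the diagonal AOV: f = 28.2066 / (2·tan(5.3°)) = 28.2066 / 0.18553 ≈ 152.0287 mm.
Horizontal AOV = 2·arctan(23.5 / (2 × 152.0287)) = 2·arctan(0.07729) ≈ 8.8390°.

8.839°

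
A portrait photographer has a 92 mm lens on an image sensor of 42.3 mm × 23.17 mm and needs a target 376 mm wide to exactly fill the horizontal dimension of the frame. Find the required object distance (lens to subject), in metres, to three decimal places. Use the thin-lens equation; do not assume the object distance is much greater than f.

Magnification m = w/W = dᵢ/dₒ; combined with 1/f = 1/dₒ + 1/dᵢ this gives dₒ = f·(1 + W/w).
dₒ = 92 mm × (1 + 376/42.3) = 92 × 9.8889 ≈ 909.778 mm = 0.909778 m.

0.910 m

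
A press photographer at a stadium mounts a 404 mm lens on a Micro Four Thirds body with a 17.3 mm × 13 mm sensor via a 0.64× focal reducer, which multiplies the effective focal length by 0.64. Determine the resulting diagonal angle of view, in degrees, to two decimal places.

Effective focal length f = 404 × 0.64 = 258.56 mm.
Sensor diagonal = √(17.3² + 13²) = √468.2900 ≈ 21.6400 mm.
α = 2·arctan(21.640 / (2 × 258.56)) = 2·arctan(0.04185) ≈ 4.7925°.

4.79°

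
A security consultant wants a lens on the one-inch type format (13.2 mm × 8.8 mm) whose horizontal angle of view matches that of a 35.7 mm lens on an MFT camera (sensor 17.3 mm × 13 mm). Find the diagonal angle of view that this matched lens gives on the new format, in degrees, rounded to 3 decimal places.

Equal horizontal AOV ⇒ f₂ = f₁ · 13.2/17.3 = 35.7 × 0.76301 ≈ 27.2393 mm.
Sensor diagonal = √(13.2² + 8.8²) = √251.6800 ≈ 15.8644 mm.
Diagonal AOV on the new format = 2·arctan(15.8644 / (2 × 27.2393)) = 2·arctan(0.29120) ≈ 32.4716°.

32.472°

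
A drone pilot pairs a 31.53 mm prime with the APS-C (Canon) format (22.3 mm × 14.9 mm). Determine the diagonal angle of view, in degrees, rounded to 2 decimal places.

Sensor diagonal = √(22.3² + 14.9²) = √719.3000 ≈ 26.8198 mm.
Angle of view α = 2·arctan(d/2f) with d = 26.8198 mm and f = 31.53 mm.
d/2f = 0.42531; arctan(0.42531) ≈ 23.0403°, so α ≈ 46.0806°.

46.08°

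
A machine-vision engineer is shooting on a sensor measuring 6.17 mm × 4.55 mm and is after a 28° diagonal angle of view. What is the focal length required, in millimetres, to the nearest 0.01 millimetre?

Sensor diagonal = √(6.17² + 4.55²) = √58.7714 ≈ 7.6663 mm.
From α = 2·arctan(d/2f) we get f = d / (2·tan(α/2)).
With d = 7.6663 mm and α/2 = 14°, tan(α/2) ≈ 0.24933, so f ≈ 7.6663 / 0.49866 ≈ 15.3738 mm.

15.37 mm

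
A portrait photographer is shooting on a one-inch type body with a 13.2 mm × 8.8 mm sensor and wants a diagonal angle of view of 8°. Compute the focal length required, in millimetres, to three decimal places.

113.436 mm

Sensor diagonal = √(13.2² + 8.8²) = √251.6800 ≈ 15.8644 mm.
From α = 2·arctan(d/2f) we get f = d / (2·tan(α/2)).
With d = 15.8644 mm and α/2 = 4°, tan(α/2) ≈ 0.06993, so f ≈ 15.8644 / 0.13985 ≈ 113.4359 mm.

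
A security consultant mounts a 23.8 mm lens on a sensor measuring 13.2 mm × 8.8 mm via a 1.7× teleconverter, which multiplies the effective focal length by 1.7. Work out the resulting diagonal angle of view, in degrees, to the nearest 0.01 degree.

Effective focal length f = 23.8 × 1.7 = 40.46 mm.
Sensor diagonal = √(13.2² + 8.8²) = √251.6800 ≈ 15.8644 mm.
α = 2·arctan(15.864 / (2 × 40.46)) = 2·arctan(0.19605) ≈ 22.1844°.

22.18°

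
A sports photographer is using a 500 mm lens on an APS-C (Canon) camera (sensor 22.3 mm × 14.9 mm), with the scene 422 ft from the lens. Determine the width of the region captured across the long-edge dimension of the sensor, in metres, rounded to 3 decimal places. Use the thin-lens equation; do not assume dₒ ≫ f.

dₒ: 422 ft × 304.8 mm/ft = 128625.60 mm.
Similar triangles through the lens centre give W/dₒ = w/dᵢ; with 1/f = 1/dₒ + 1/dᵢ this gives W = w·(dₒ − f)/f.
W = 22.3 mm × (128626 − 500) / 500 = 22.3 × 256.2512 ≈ 5714.402 mm = 5.7144 m.

5.714 m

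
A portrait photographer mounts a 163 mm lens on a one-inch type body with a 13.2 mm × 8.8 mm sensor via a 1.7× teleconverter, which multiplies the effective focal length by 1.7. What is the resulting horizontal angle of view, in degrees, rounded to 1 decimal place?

2.7°

Effective focal length f = 163 × 1.7 = 277.1 mm.
α = 2·arctan(13.2 / (2 × 277.1)) = 2·arctan(0.02382) ≈ 2.7288°.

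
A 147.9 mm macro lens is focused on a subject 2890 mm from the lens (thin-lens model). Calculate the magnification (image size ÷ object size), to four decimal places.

Thin lens: 1/f = 1/dₒ + 1/dᵢ → 1/dᵢ = 1/147.9 − 1/2890 = 0.0064153 mm⁻¹, so dᵢ ≈ 155.8772 mm.
Magnification m = dᵢ/dₒ = 155.8772/2890 ≈ 0.05394.

0.0539×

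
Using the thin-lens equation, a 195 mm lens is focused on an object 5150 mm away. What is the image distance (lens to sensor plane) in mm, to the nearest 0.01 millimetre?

202.67 mm

1/dᵢ = 1/f − 1/dₒ = 1/195 − 1/5150 = 0.0049340 mm⁻¹.
dᵢ = 1/0.0049340 ≈ 202.6741 mm.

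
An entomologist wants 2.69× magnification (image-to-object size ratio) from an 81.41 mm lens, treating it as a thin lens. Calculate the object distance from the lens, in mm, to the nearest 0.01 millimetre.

With m = dᵢ/dₒ and 1/f = 1/dₒ + 1/dᵢ, substituting dᵢ = m·dₒ gives 1/f = (1 + 1/m)/dₒ, hence dₒ = f·(1 + 1/m).
dₒ = 81.41 × (1 + 1/2.69) = 81.41 × 1.37175 ≈ 111.674 mm.

111.67 mm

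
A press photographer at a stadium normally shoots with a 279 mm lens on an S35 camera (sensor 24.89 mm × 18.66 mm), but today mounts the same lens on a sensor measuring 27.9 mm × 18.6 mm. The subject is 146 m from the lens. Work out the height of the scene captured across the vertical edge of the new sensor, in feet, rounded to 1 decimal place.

31.9 ft

The focal length stays 279 mm; the relevant sensor dimension is now h = 18.6 mm. Object distance dₒ = 146 m = 146000 mm.
Thin-lens field height W = h·(dₒ − f)/f = 18.6 × (146000 − 279)/279 ≈ 9714.733 mm = 9714.733/304.8 ft = 31.8725 ft.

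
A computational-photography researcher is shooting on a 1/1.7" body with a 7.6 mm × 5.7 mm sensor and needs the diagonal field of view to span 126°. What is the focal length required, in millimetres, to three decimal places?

Sensor diagonal = √(7.6² + 5.7²) = √90.2500 ≈ 9.5000 mm.
From α = 2·arctan(d/2f) we get f = d / (2·tan(α/2)).
With d = 9.5000 mm and α/2 = 63°, tan(α/2) ≈ 1.96261, so f ≈ 9.5000 / 3.92522 ≈ 2.4202 mm.

2.420 mm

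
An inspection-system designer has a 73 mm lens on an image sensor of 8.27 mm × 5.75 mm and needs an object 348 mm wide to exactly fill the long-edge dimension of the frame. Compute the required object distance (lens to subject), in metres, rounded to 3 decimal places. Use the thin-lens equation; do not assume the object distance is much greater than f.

3.145 m

Magnification m = w/W = dᵢ/dₒ; combined with 1/f = 1/dₒ + 1/dᵢ this gives dₒ = f·(1 + W/w).
dₒ = 73 mm × (1 + 348/8.27) = 73 × 43.0798 ≈ 3144.826 mm = 3.14483 m.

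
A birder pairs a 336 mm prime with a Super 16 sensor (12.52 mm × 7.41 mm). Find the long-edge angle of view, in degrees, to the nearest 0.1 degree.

Angle of view α = 2·arctan(w/2f) with w = 12.52 mm and f = 336 mm.
w/2f = 0.01863; arctan(0.01863) ≈ 1.0674°, so α ≈ 2.1347°.

2.1°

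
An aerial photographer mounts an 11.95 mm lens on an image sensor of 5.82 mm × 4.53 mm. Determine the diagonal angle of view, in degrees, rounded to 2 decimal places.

Sensor diagonal = √(5.82² + 4.53²) = √54.3933 ≈ 7.3752 mm.
Angle of view α = 2·arctan(d/2f) with d = 7.3752 mm and f = 11.95 mm.
d/2f = 0.30858; arctan(0.30858) ≈ 17.1494°, so α ≈ 34.2989°.

34.30°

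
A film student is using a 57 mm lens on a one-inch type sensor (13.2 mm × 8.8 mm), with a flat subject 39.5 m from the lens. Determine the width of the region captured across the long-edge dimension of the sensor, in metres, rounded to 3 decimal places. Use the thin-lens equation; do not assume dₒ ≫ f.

9.134 m

dₒ: 39.5 m = 39500 mm.
Similar triangles through the lens centre give W/dₒ = w/dᵢ; with 1/f = 1/dₒ + 1/dᵢ this gives W = w·(dₒ − f)/f.
W = 13.2 mm × (39500 − 57) / 57 = 13.2 × 691.9825 ≈ 9134.168 mm = 9.13417 m.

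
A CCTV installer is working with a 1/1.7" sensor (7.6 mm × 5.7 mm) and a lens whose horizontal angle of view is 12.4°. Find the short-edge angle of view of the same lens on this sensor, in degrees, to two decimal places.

9.32°

From the horizontal AOV: f = 7.6 / (2·tan(6.2°)) = 7.6 / 0.21727 ≈ 34.9796 mm.
Short-edge AOV = 2·arctan(5.7 / (2 × 34.9796)) = 2·arctan(0.08148) ≈ 9.3159°.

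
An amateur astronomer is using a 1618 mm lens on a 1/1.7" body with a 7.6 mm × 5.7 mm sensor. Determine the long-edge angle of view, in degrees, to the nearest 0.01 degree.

0.27°

Angle of view α = 2·arctan(w/2f) with w = 7.6 mm and f = 1618 mm.
w/2f = 0.00235; arctan(0.00235) ≈ 0.1346°, so α ≈ 0.2691°.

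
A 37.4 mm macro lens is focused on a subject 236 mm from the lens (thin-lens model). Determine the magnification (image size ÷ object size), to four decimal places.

0.1883×

Thin lens: 1/f = 1/dₒ + 1/dᵢ → 1/dᵢ = 1/37.4 − 1/236 = 0.0225007 mm⁻¹, so dᵢ ≈ 44.4431 mm.
Magnification m = dᵢ/dₒ = 44.4431/236 ≈ 0.18832.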